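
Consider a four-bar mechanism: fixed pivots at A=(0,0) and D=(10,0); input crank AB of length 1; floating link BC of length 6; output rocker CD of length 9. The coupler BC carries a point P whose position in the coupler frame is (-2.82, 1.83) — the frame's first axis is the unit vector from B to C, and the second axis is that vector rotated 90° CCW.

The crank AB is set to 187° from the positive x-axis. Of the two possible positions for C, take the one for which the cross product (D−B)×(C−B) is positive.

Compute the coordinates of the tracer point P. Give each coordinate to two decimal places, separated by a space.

-4.10 -1.41

A=(0,0), D=(10.00,0)
B = A + 1.00·(cos187°, sin187°) = (-0.9925, -0.1219)
|BD| = 10.9932
circle(B,6.00) ∩ circle(D,9.00): a=3.4499, h=4.9090
  candidates: C₊=(2.4027,4.8251) cross=53.966; C₋=(2.5116,-4.9923) cross=-53.966
  mode + wants cross > 0 → take C=(2.4027,4.8251) (cross=53.966)
ex = (C−B)/|BC| = (0.5659,0.8245); ey = (-0.8245,0.5659)
P = B + -2.82·ex + 1.83·ey = (-4.0971,-1.4114)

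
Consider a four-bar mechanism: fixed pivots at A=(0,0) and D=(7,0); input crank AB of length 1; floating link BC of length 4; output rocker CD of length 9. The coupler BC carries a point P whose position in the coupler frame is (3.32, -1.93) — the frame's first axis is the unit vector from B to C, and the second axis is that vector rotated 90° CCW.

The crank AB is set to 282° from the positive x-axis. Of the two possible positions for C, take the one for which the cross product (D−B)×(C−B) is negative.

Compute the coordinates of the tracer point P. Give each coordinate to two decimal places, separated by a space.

A=(0,0), D=(7.00,0)
B = A + 1.00·(cos282°, sin282°) = (0.2079, -0.9781)
|BD| = 6.8622
circle(B,4.00) ∩ circle(D,9.00): a=-1.3050, h=3.7811
  candidates: C₊=(-1.6228,2.5783) cross=25.947; C₋=(-0.5448,-4.9067) cross=-25.947
  mode - wants cross < 0 → take C=(-0.5448,-4.9067) (cross=-25.947)
ex = (C−B)/|BC| = (-0.1882,-0.9821); ey = (0.9821,-0.1882)
P = B + 3.32·ex + -1.93·ey = (-2.3124,-3.8756)

-2.31 -3.88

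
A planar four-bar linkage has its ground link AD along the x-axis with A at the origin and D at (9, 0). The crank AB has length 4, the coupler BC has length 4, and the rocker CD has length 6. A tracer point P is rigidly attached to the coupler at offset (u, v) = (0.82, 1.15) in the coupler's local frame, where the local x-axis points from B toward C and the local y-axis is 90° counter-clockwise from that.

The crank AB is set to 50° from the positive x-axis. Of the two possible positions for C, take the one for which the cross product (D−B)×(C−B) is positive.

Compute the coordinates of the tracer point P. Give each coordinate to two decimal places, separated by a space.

2.66 4.47

A=(0,0), D=(9.00,0)
B = A + 4.00·(cos50°, sin50°) = (2.5712, 3.0642)
|BD| = 7.1217
circle(B,4.00) ∩ circle(D,6.00): a=2.1567, h=3.3688
  candidates: C₊=(5.9675,5.1772) cross=23.991; C₋=(3.0686,-0.9048) cross=-23.991
  mode + wants cross > 0 → take C=(5.9675,5.1772) (cross=23.991)
ex = (C−B)/|BC| = (0.8491,0.5283); ey = (-0.5283,0.8491)
P = B + 0.82·ex + 1.15·ey = (2.6599,4.4738)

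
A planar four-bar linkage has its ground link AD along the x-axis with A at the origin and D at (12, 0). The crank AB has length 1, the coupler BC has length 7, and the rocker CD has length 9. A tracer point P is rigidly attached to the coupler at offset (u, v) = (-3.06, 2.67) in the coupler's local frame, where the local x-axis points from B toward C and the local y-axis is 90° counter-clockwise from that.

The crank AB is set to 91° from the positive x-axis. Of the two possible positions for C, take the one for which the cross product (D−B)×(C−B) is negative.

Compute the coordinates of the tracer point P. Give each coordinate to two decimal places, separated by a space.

A=(0,0), D=(12.00,0)
B = A + 1.00·(cos91°, sin91°) = (-0.0175, 0.9998)
|BD| = 12.0590
circle(B,7.00) ∩ circle(D,9.00): a=4.7027, h=5.1851
  candidates: C₊=(5.0989,5.7771) cross=62.527; C₋=(4.2391,-4.5573) cross=-62.527
  mode - wants cross < 0 → take C=(4.2391,-4.5573) (cross=-62.527)
ex = (C−B)/|BC| = (0.6081,-0.7939); ey = (0.7939,0.6081)
P = B + -3.06·ex + 2.67·ey = (0.2415,5.0527)

0.24 5.05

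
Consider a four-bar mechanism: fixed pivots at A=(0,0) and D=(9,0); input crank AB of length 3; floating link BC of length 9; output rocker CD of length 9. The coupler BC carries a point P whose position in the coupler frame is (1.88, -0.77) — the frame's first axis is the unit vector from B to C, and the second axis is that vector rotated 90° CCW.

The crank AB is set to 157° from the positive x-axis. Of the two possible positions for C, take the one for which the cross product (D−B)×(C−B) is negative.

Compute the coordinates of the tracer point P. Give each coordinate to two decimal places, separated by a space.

-2.30 -0.81

A=(0,0), D=(9.00,0)
B = A + 3.00·(cos157°, sin157°) = (-2.7615, 1.1722)
|BD| = 11.8198
circle(B,9.00) ∩ circle(D,9.00): a=5.9099, h=6.7877
  candidates: C₊=(3.7924,7.3404) cross=80.229; C₋=(2.4461,-6.1682) cross=-80.229
  mode - wants cross < 0 → take C=(2.4461,-6.1682) (cross=-80.229)
ex = (C−B)/|BC| = (0.5786,-0.8156); ey = (0.8156,0.5786)
P = B + 1.88·ex + -0.77·ey = (-2.3017,-0.8067)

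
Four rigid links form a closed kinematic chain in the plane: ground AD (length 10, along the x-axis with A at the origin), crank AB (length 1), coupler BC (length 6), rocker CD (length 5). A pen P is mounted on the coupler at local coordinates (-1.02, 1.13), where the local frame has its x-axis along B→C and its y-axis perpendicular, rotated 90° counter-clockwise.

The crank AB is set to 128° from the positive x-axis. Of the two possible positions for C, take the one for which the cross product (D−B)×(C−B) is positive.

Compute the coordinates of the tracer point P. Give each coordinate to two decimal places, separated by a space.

A=(0,0), D=(10.00,0)
B = A + 1.00·(cos128°, sin128°) = (-0.6157, 0.7880)
|BD| = 10.6449
circle(B,6.00) ∩ circle(D,5.00): a=5.8391, h=1.3801
  candidates: C₊=(5.3096,1.7321) cross=14.691; C₋=(5.1053,-1.0206) cross=-14.691
  mode + wants cross > 0 → take C=(5.3096,1.7321) (cross=14.691)
ex = (C−B)/|BC| = (0.9875,0.1573); ey = (-0.1573,0.9875)
P = B + -1.02·ex + 1.13·ey = (-1.8008,1.7434)

-1.80 1.74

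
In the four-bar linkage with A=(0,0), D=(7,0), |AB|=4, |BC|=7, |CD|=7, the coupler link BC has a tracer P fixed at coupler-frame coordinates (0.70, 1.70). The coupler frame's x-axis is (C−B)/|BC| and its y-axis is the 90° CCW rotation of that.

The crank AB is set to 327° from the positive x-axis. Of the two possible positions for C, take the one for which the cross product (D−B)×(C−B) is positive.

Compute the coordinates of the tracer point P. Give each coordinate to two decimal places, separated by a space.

1.54 -1.89

A=(0,0), D=(7.00,0)
B = A + 4.00·(cos327°, sin327°) = (3.3547, -2.1786)
|BD| = 4.2467
circle(B,7.00) ∩ circle(D,7.00): a=2.1233, h=6.6702
  candidates: C₊=(1.7555,4.6363) cross=28.326; C₋=(8.5991,-6.8149) cross=-28.326
  mode + wants cross > 0 → take C=(1.7555,4.6363) (cross=28.326)
ex = (C−B)/|BC| = (-0.2284,0.9736); ey = (-0.9736,-0.2284)
P = B + 0.70·ex + 1.70·ey = (1.5397,-1.8854)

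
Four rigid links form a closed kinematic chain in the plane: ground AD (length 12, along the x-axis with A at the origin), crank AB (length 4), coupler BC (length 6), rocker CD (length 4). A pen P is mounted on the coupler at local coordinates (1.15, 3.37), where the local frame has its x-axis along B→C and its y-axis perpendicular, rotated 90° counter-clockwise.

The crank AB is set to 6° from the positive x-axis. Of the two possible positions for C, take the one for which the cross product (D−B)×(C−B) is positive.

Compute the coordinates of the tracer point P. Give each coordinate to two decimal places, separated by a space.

3.55 3.95

A=(0,0), D=(12.00,0)
B = A + 4.00·(cos6°, sin6°) = (3.9781, 0.4181)
|BD| = 8.0328
circle(B,6.00) ∩ circle(D,4.00): a=5.2613, h=2.8842
  candidates: C₊=(9.3824,3.0246) cross=23.168; C₋=(9.0821,-2.7361) cross=-23.168
  mode + wants cross > 0 → take C=(9.3824,3.0246) (cross=23.168)
ex = (C−B)/|BC| = (0.9007,0.4344); ey = (-0.4344,0.9007)
P = B + 1.15·ex + 3.37·ey = (3.5499,3.9531)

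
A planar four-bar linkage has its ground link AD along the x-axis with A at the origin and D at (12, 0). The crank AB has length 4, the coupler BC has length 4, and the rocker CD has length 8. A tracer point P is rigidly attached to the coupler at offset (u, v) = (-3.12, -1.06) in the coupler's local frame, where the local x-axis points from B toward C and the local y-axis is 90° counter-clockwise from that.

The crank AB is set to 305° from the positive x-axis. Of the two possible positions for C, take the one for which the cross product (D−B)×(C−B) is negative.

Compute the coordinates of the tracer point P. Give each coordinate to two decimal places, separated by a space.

-0.96 -2.79

A=(0,0), D=(12.00,0)
B = A + 4.00·(cos305°, sin305°) = (2.2943, -3.2766)
|BD| = 10.2439
circle(B,4.00) ∩ circle(D,8.00): a=2.7791, h=2.8769
  candidates: C₊=(4.0071,0.3381) cross=29.471; C₋=(5.8476,-5.1135) cross=-29.471
  mode - wants cross < 0 → take C=(5.8476,-5.1135) (cross=-29.471)
ex = (C−B)/|BC| = (0.8883,-0.4592); ey = (0.4592,0.8883)
P = B + -3.12·ex + -1.06·ey = (-0.9640,-2.7855)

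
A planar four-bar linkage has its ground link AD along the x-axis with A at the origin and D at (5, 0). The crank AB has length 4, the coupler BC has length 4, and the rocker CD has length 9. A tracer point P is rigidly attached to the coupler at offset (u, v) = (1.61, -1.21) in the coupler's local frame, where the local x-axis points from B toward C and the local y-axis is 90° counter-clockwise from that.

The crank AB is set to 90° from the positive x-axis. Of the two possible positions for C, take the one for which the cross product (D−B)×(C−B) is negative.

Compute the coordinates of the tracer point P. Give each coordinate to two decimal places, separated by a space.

A=(0,0), D=(5.00,0)
B = A + 4.00·(cos90°, sin90°) = (0.0000, 4.0000)
|BD| = 6.4031
circle(B,4.00) ∩ circle(D,9.00): a=-1.8741, h=3.5338
  candidates: C₊=(0.7441,7.9302) cross=22.627; C₋=(-3.6710,2.4113) cross=-22.627
  mode - wants cross < 0 → take C=(-3.6710,2.4113) (cross=-22.627)
ex = (C−B)/|BC| = (-0.9177,-0.3972); ey = (0.3972,-0.9177)
P = B + 1.61·ex + -1.21·ey = (-1.9581,4.4710)

-1.96 4.47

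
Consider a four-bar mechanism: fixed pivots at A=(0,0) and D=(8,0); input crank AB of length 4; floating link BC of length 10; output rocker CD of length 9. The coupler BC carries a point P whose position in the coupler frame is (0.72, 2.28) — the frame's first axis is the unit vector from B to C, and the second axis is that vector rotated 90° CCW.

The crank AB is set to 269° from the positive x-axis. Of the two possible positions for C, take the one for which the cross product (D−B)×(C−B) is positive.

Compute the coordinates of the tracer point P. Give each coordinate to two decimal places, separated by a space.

-2.24 -2.99

A=(0,0), D=(8.00,0)
B = A + 4.00·(cos269°, sin269°) = (-0.0698, -3.9994)
|BD| = 9.0065
circle(B,10.00) ∩ circle(D,9.00): a=5.5580, h=8.3131
  candidates: C₊=(1.2187,5.9173) cross=74.872; C₋=(8.6017,-8.9799) cross=-74.872
  mode + wants cross > 0 → take C=(1.2187,5.9173) (cross=74.872)
ex = (C−B)/|BC| = (0.1289,0.9917); ey = (-0.9917,0.1289)
P = B + 0.72·ex + 2.28·ey = (-2.2380,-2.9916)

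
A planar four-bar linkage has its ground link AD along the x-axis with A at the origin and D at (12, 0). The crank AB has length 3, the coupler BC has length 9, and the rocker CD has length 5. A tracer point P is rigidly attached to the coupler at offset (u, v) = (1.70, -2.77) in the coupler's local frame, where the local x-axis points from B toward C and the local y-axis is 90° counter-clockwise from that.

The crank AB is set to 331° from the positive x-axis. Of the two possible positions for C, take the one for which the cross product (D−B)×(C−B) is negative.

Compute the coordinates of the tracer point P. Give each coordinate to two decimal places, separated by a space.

A=(0,0), D=(12.00,0)
B = A + 3.00·(cos331°, sin331°) = (2.6239, -1.4544)
|BD| = 9.4883
circle(B,9.00) ∩ circle(D,5.00): a=7.6951, h=4.6674
  candidates: C₊=(9.5126,4.3374) cross=44.286; C₋=(10.9435,-4.8871) cross=-44.286
  mode - wants cross < 0 → take C=(10.9435,-4.8871) (cross=-44.286)
ex = (C−B)/|BC| = (0.9244,-0.3814); ey = (0.3814,0.9244)
P = B + 1.70·ex + -2.77·ey = (3.1388,-4.6634)

3.14 -4.66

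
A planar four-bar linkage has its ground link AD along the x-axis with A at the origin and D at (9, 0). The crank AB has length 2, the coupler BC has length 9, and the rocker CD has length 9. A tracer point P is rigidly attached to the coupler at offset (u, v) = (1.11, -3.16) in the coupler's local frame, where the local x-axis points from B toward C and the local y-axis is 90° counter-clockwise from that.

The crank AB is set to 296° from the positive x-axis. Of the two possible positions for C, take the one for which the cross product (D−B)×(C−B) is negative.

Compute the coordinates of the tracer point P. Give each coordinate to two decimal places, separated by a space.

-0.83 -4.68

A=(0,0), D=(9.00,0)
B = A + 2.00·(cos296°, sin296°) = (0.8767, -1.7976)
|BD| = 8.3198
circle(B,9.00) ∩ circle(D,9.00): a=4.1599, h=7.9809
  candidates: C₊=(3.2140,6.8936) cross=66.400; C₋=(6.6627,-8.6912) cross=-66.400
  mode - wants cross < 0 → take C=(6.6627,-8.6912) (cross=-66.400)
ex = (C−B)/|BC| = (0.6429,-0.7660); ey = (0.7660,0.6429)
P = B + 1.11·ex + -3.16·ey = (-0.8301,-4.6793)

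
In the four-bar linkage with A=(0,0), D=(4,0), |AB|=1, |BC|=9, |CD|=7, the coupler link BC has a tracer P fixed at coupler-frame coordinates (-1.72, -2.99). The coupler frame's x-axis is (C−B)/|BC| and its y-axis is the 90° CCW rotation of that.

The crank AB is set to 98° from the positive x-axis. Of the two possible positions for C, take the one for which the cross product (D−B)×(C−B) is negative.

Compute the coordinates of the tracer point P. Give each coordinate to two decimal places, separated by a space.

-3.59 1.14

A=(0,0), D=(4.00,0)
B = A + 1.00·(cos98°, sin98°) = (-0.1392, 0.9903)
|BD| = 4.2560
circle(B,9.00) ∩ circle(D,7.00): a=5.8874, h=6.8072
  candidates: C₊=(7.1705,6.2408) cross=28.971; C₋=(4.0028,-7.0000) cross=-28.971
  mode - wants cross < 0 → take C=(4.0028,-7.0000) (cross=-28.971)
ex = (C−B)/|BC| = (0.4602,-0.8878); ey = (0.8878,0.4602)
P = B + -1.72·ex + -2.99·ey = (-3.5853,1.1413)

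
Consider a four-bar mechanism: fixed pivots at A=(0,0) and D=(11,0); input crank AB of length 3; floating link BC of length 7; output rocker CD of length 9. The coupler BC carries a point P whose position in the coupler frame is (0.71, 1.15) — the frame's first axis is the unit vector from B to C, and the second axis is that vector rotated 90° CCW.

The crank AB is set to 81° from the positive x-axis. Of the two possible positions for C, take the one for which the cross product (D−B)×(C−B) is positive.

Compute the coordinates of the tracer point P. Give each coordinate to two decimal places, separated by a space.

0.29 4.30

A=(0,0), D=(11.00,0)
B = A + 3.00·(cos81°, sin81°) = (0.4693, 2.9631)
|BD| = 10.9396
circle(B,7.00) ∩ circle(D,9.00): a=4.0072, h=5.7395
  candidates: C₊=(5.8813,7.4027) cross=62.788; C₋=(2.7722,-3.6473) cross=-62.788
  mode + wants cross > 0 → take C=(5.8813,7.4027) (cross=62.788)
ex = (C−B)/|BC| = (0.7731,0.6342); ey = (-0.6342,0.7731)
P = B + 0.71·ex + 1.15·ey = (0.2889,4.3025)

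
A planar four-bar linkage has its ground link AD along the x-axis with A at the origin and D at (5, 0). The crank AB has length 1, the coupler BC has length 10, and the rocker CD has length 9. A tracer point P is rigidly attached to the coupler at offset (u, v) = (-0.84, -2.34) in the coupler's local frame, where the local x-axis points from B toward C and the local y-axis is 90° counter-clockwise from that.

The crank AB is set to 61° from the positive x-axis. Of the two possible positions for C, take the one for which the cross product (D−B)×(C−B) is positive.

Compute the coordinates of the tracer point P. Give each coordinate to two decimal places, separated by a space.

1.85 -1.20

A=(0,0), D=(5.00,0)
B = A + 1.00·(cos61°, sin61°) = (0.4848, 0.8746)
|BD| = 4.5991
circle(B,10.00) ∩ circle(D,9.00): a=4.3652, h=8.9970
  candidates: C₊=(6.4813,8.8773) cross=41.378; C₋=(3.0594,-8.7883) cross=-41.378
  mode + wants cross > 0 → take C=(6.4813,8.8773) (cross=41.378)
ex = (C−B)/|BC| = (0.5996,0.8003); ey = (-0.8003,0.5996)
P = B + -0.84·ex + -2.34·ey = (1.8537,-1.2008)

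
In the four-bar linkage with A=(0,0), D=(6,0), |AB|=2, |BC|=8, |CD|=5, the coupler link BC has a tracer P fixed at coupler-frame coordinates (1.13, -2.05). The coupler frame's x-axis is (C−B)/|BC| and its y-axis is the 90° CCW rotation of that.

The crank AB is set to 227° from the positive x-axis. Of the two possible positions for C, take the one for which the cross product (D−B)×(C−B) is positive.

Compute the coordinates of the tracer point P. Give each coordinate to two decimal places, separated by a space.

0.92 -1.97

A=(0,0), D=(6.00,0)
B = A + 2.00·(cos227°, sin227°) = (-1.3640, -1.4627)
|BD| = 7.5079
circle(B,8.00) ∩ circle(D,5.00): a=6.3512, h=4.8644
  candidates: C₊=(3.9178,4.5458) cross=36.521; C₋=(5.8132,-4.9965) cross=-36.521
  mode + wants cross > 0 → take C=(3.9178,4.5458) (cross=36.521)
ex = (C−B)/|BC| = (0.6602,0.7511); ey = (-0.7511,0.6602)
P = B + 1.13·ex + -2.05·ey = (0.9217,-1.9675)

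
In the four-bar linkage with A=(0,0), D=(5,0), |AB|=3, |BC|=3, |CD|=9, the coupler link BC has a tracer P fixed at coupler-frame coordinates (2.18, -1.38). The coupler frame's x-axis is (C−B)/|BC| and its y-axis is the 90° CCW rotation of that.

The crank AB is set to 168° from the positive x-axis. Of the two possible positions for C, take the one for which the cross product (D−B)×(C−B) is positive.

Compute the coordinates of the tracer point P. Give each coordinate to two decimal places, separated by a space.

A=(0,0), D=(5.00,0)
B = A + 3.00·(cos168°, sin168°) = (-2.9344, 0.6237)
|BD| = 7.9589
circle(B,3.00) ∩ circle(D,9.00): a=-0.5438, h=2.9503
  candidates: C₊=(-3.2453,3.6076) cross=23.481; C₋=(-3.7077,-2.2749) cross=-23.481
  mode + wants cross > 0 → take C=(-3.2453,3.6076) (cross=23.481)
ex = (C−B)/|BC| = (-0.1036,0.9946); ey = (-0.9946,-0.1036)
P = B + 2.18·ex + -1.38·ey = (-1.7878,2.9350)

-1.79 2.94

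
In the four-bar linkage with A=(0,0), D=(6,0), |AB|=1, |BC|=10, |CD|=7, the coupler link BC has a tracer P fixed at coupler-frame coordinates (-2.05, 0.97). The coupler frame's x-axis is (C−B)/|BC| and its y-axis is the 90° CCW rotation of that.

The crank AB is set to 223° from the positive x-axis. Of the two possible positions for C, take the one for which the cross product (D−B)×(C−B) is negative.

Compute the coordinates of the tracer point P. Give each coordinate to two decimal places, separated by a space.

-1.73 1.35

A=(0,0), D=(6.00,0)
B = A + 1.00·(cos223°, sin223°) = (-0.7314, -0.6820)
|BD| = 6.7658
circle(B,10.00) ∩ circle(D,7.00): a=7.1519, h=6.9893
  candidates: C₊=(5.6795,6.9927) cross=47.289; C₋=(7.0886,-6.9148) cross=-47.289
  mode - wants cross < 0 → take C=(7.0886,-6.9148) (cross=-47.289)
ex = (C−B)/|BC| = (0.7820,-0.6233); ey = (0.6233,0.7820)
P = B + -2.05·ex + 0.97·ey = (-1.7299,1.3543)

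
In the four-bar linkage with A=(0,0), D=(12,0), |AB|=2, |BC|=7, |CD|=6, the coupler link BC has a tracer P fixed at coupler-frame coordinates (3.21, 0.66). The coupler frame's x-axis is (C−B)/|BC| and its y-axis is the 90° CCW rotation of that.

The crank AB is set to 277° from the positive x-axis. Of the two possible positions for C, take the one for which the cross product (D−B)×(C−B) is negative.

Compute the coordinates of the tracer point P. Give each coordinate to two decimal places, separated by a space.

A=(0,0), D=(12.00,0)
B = A + 2.00·(cos277°, sin277°) = (0.2437, -1.9851)
|BD| = 11.9227
circle(B,7.00) ∩ circle(D,6.00): a=6.5065, h=2.5817
  candidates: C₊=(6.2296,1.6439) cross=30.781; C₋=(7.0893,-3.4474) cross=-30.781
  mode - wants cross < 0 → take C=(7.0893,-3.4474) (cross=-30.781)
ex = (C−B)/|BC| = (0.9779,-0.2089); ey = (0.2089,0.9779)
P = B + 3.21·ex + 0.66·ey = (3.5208,-2.0102)

3.52 -2.01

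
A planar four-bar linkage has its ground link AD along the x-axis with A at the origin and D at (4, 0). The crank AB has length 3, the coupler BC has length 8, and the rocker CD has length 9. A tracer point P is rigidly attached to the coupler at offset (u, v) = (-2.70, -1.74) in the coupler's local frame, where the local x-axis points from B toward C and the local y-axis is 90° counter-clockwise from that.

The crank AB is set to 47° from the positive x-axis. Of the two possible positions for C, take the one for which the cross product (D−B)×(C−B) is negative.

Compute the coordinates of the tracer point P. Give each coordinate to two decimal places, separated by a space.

3.44 5.09

A=(0,0), D=(4.00,0)
B = A + 3.00·(cos47°, sin47°) = (2.0460, 2.1941)
|BD| = 2.9380
circle(B,8.00) ∩ circle(D,9.00): a=-1.4241, h=7.8722
  candidates: C₊=(6.9777,8.4931) cross=23.129; C₋=(-4.7799,-1.9781) cross=-23.129
  mode - wants cross < 0 → take C=(-4.7799,-1.9781) (cross=-23.129)
ex = (C−B)/|BC| = (-0.8532,-0.5215); ey = (0.5215,-0.8532)
P = B + -2.70·ex + -1.74·ey = (3.4423,5.0868)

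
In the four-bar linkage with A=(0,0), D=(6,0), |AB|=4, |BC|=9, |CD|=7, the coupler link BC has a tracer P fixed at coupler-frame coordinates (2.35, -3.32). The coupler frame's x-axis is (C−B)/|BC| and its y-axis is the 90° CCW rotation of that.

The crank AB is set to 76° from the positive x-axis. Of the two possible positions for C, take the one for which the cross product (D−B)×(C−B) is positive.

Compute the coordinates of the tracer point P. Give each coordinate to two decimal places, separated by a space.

A=(0,0), D=(6.00,0)
B = A + 4.00·(cos76°, sin76°) = (0.9677, 3.8812)
|BD| = 6.3551
circle(B,9.00) ∩ circle(D,7.00): a=5.6952, h=6.9688
  candidates: C₊=(9.7334,5.9213) cross=44.288; C₋=(1.2215,-5.1152) cross=-44.288
  mode + wants cross > 0 → take C=(9.7334,5.9213) (cross=44.288)
ex = (C−B)/|BC| = (0.9740,0.2267); ey = (-0.2267,0.9740)
P = B + 2.35·ex + -3.32·ey = (4.0091,1.1803)

4.01 1.18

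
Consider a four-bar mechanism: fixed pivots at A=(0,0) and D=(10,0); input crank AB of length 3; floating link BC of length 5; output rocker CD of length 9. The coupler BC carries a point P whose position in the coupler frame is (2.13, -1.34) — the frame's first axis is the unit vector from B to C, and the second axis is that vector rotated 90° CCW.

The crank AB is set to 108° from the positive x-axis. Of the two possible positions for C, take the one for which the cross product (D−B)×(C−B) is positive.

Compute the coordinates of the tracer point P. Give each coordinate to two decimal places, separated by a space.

1.58 3.02

A=(0,0), D=(10.00,0)
B = A + 3.00·(cos108°, sin108°) = (-0.9271, 2.8532)
|BD| = 11.2934
circle(B,5.00) ∩ circle(D,9.00): a=3.1674, h=3.8688
  candidates: C₊=(3.1150,5.7963) cross=43.692; C₋=(1.1602,-1.6903) cross=-43.692
  mode + wants cross > 0 → take C=(3.1150,5.7963) (cross=43.692)
ex = (C−B)/|BC| = (0.8084,0.5886); ey = (-0.5886,0.8084)
P = B + 2.13·ex + -1.34·ey = (1.5836,3.0237)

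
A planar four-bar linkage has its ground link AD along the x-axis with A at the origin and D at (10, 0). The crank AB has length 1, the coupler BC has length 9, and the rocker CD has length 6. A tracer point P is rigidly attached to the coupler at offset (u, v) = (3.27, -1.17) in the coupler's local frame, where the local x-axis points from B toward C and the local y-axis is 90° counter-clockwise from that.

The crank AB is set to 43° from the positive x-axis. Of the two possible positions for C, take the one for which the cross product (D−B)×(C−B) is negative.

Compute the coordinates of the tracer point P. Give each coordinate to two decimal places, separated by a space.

A=(0,0), D=(10.00,0)
B = A + 1.00·(cos43°, sin43°) = (0.7314, 0.6820)
|BD| = 9.2937
circle(B,9.00) ∩ circle(D,6.00): a=7.0678, h=5.5719
  candidates: C₊=(8.1890,5.7202) cross=51.783; C₋=(7.3713,-5.3935) cross=-51.783
  mode - wants cross < 0 → take C=(7.3713,-5.3935) (cross=-51.783)
ex = (C−B)/|BC| = (0.7378,-0.6751); ey = (0.6751,0.7378)
P = B + 3.27·ex + -1.17·ey = (2.3540,-2.3886)

2.35 -2.39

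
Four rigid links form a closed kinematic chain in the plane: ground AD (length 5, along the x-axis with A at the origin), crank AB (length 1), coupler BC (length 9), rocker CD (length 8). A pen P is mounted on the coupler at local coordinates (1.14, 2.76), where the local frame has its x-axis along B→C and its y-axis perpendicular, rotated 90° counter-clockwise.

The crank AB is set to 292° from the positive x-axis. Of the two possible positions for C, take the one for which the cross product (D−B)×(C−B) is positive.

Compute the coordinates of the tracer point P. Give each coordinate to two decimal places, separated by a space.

-1.96 0.94

A=(0,0), D=(5.00,0)
B = A + 1.00·(cos292°, sin292°) = (0.3746, -0.9272)
|BD| = 4.7174
circle(B,9.00) ∩ circle(D,8.00): a=4.1605, h=7.9806
  candidates: C₊=(2.8854,7.7155) cross=37.648; C₋=(6.0225,-7.9344) cross=-37.648
  mode + wants cross > 0 → take C=(2.8854,7.7155) (cross=37.648)
ex = (C−B)/|BC| = (0.2790,0.9603); ey = (-0.9603,0.2790)
P = B + 1.14·ex + 2.76·ey = (-1.9578,0.9375)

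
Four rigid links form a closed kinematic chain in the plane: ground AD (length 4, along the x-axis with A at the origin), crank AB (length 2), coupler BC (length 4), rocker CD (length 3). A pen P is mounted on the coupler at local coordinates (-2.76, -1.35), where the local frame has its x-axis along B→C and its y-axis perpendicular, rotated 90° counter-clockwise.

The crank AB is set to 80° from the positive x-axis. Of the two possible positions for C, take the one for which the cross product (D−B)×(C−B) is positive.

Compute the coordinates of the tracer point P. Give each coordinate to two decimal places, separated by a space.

A=(0,0), D=(4.00,0)
B = A + 2.00·(cos80°, sin80°) = (0.3473, 1.9696)
|BD| = 4.1499
circle(B,4.00) ∩ circle(D,3.00): a=2.9183, h=2.7356
  candidates: C₊=(4.2143,2.9923) cross=11.352; C₋=(1.6177,-1.8233) cross=-11.352
  mode + wants cross > 0 → take C=(4.2143,2.9923) (cross=11.352)
ex = (C−B)/|BC| = (0.9668,0.2557); ey = (-0.2557,0.9668)
P = B + -2.76·ex + -1.35·ey = (-1.9758,-0.0412)

-1.98 -0.04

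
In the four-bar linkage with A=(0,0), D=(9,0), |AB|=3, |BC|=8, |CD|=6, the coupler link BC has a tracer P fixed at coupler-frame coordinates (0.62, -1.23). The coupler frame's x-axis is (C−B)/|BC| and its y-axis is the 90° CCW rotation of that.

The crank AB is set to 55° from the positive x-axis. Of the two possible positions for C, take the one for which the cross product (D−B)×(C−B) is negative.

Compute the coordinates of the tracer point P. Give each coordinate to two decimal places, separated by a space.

0.89 1.36

A=(0,0), D=(9.00,0)
B = A + 3.00·(cos55°, sin55°) = (1.7207, 2.4575)
|BD| = 7.6829
circle(B,8.00) ∩ circle(D,6.00): a=5.6637, h=5.6500
  candidates: C₊=(8.8941,5.9991) cross=43.409; C₋=(5.2796,-4.7073) cross=-43.409
  mode - wants cross < 0 → take C=(5.2796,-4.7073) (cross=-43.409)
ex = (C−B)/|BC| = (0.4449,-0.8956); ey = (0.8956,0.4449)
P = B + 0.62·ex + -1.23·ey = (0.8950,1.3550)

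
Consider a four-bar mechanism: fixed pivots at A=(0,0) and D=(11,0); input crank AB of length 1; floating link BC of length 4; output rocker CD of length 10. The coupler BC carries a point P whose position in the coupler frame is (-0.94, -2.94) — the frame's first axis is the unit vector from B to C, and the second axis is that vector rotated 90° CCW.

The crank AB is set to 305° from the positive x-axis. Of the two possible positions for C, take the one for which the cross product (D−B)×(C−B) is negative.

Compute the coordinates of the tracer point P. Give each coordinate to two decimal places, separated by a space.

-2.50 -1.06

A=(0,0), D=(11.00,0)
B = A + 1.00·(cos305°, sin305°) = (0.5736, -0.8192)
|BD| = 10.4586
circle(B,4.00) ∩ circle(D,10.00): a=1.2134, h=3.8115
  candidates: C₊=(1.4847,3.0757) cross=39.863; C₋=(2.0818,-4.5239) cross=-39.863
  mode - wants cross < 0 → take C=(2.0818,-4.5239) (cross=-39.863)
ex = (C−B)/|BC| = (0.3771,-0.9262); ey = (0.9262,0.3771)
P = B + -0.94·ex + -2.94·ey = (-2.5039,-1.0571)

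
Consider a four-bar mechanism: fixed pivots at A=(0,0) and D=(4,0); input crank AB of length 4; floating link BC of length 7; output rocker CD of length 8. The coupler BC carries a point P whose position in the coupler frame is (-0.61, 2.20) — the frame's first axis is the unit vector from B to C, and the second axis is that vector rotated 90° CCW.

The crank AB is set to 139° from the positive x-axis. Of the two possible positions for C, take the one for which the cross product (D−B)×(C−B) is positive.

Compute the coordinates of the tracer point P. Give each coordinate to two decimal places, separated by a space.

-5.03 3.70

A=(0,0), D=(4.00,0)
B = A + 4.00·(cos139°, sin139°) = (-3.0188, 2.6242)
|BD| = 7.4934
circle(B,7.00) ∩ circle(D,8.00): a=2.7458, h=6.4390
  candidates: C₊=(1.8081,7.6939) cross=48.250; C₋=(-2.7019,-4.3686) cross=-48.250
  mode + wants cross > 0 → take C=(1.8081,7.6939) (cross=48.250)
ex = (C−B)/|BC| = (0.6896,0.7242); ey = (-0.7242,0.6896)
P = B + -0.61·ex + 2.20·ey = (-5.0328,3.6995)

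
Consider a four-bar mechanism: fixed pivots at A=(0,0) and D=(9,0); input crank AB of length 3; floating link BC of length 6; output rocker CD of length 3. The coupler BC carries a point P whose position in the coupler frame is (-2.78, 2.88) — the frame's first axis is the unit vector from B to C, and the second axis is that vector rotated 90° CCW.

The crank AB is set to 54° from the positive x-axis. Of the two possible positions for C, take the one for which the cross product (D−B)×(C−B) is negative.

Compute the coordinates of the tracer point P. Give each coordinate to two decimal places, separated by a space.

A=(0,0), D=(9.00,0)
B = A + 3.00·(cos54°, sin54°) = (1.7634, 2.4271)
|BD| = 7.6328
circle(B,6.00) ∩ circle(D,3.00): a=5.5851, h=2.1925
  candidates: C₊=(7.7557,2.7298) cross=16.735; C₋=(6.3614,-1.4275) cross=-16.735
  mode - wants cross < 0 → take C=(6.3614,-1.4275) (cross=-16.735)
ex = (C−B)/|BC| = (0.7663,-0.6424); ey = (0.6424,0.7663)
P = B + -2.78·ex + 2.88·ey = (1.4831,6.4201)

1.48 6.42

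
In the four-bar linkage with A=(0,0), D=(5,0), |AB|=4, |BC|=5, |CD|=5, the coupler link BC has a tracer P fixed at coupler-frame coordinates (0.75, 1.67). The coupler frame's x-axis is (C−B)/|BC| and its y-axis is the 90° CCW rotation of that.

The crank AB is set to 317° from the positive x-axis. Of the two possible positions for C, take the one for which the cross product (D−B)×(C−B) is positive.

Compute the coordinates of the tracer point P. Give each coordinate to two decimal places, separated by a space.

A=(0,0), D=(5.00,0)
B = A + 4.00·(cos317°, sin317°) = (2.9254, -2.7280)
|BD| = 3.4272
circle(B,5.00) ∩ circle(D,5.00): a=1.7136, h=4.6972
  candidates: C₊=(0.2239,1.4793) cross=16.098; C₋=(7.7016,-4.2073) cross=-16.098
  mode + wants cross > 0 → take C=(0.2239,1.4793) (cross=16.098)
ex = (C−B)/|BC| = (-0.5403,0.8415); ey = (-0.8415,-0.5403)
P = B + 0.75·ex + 1.67·ey = (1.1149,-2.9992)

1.11 -3.00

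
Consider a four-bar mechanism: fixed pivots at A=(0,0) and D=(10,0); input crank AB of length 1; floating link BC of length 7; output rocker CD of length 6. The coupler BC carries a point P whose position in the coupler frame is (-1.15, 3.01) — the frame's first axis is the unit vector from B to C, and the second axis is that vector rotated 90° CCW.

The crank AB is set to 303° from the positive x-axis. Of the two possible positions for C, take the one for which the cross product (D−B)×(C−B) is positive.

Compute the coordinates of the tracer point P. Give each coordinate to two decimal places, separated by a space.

-2.38 0.52

A=(0,0), D=(10.00,0)
B = A + 1.00·(cos303°, sin303°) = (0.5446, -0.8387)
|BD| = 9.4925
circle(B,7.00) ∩ circle(D,6.00): a=5.4310, h=4.4164
  candidates: C₊=(5.5642,4.0403) cross=41.922; C₋=(6.3446,-4.7579) cross=-41.922
  mode + wants cross > 0 → take C=(5.5642,4.0403) (cross=41.922)
ex = (C−B)/|BC| = (0.7171,0.6970); ey = (-0.6970,0.7171)
P = B + -1.15·ex + 3.01·ey = (-2.3779,0.5182)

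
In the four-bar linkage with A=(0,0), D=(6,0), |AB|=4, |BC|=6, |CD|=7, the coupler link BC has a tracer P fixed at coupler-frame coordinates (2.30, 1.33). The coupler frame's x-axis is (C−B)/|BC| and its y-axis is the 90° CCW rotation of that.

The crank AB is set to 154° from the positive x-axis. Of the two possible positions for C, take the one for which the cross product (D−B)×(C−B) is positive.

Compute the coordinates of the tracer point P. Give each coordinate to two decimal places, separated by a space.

A=(0,0), D=(6.00,0)
B = A + 4.00·(cos154°, sin154°) = (-3.5952, 1.7535)
|BD| = 9.7541
circle(B,6.00) ∩ circle(D,7.00): a=4.2107, h=4.2744
  candidates: C₊=(1.3153,5.2013) cross=41.693; C₋=(-0.2215,-3.2082) cross=-41.693
  mode + wants cross > 0 → take C=(1.3153,5.2013) (cross=41.693)
ex = (C−B)/|BC| = (0.8184,0.5746); ey = (-0.5746,0.8184)
P = B + 2.30·ex + 1.33·ey = (-2.4771,4.1636)

-2.48 4.16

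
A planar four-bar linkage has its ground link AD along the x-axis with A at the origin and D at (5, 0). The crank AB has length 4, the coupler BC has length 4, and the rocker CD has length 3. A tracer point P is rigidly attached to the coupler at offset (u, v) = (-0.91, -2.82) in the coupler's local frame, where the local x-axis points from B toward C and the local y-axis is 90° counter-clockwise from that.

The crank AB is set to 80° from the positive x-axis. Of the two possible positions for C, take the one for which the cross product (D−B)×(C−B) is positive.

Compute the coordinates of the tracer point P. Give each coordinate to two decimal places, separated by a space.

A=(0,0), D=(5.00,0)
B = A + 4.00·(cos80°, sin80°) = (0.6946, 3.9392)
|BD| = 5.8356
circle(B,4.00) ∩ circle(D,3.00): a=3.5176, h=1.9044
  candidates: C₊=(4.5753,2.9698) cross=11.113; C₋=(2.0043,0.1597) cross=-11.113
  mode + wants cross > 0 → take C=(4.5753,2.9698) (cross=11.113)
ex = (C−B)/|BC| = (0.9702,-0.2424); ey = (0.2424,0.9702)
P = B + -0.91·ex + -2.82·ey = (-0.8717,1.4239)

-0.87 1.42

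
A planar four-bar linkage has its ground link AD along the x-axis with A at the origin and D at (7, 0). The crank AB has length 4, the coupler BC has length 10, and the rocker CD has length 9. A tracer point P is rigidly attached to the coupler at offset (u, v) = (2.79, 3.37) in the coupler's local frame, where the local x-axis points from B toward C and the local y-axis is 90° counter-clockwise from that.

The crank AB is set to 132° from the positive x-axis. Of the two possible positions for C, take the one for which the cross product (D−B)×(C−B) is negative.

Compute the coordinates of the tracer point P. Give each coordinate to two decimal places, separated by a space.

1.44 1.49

A=(0,0), D=(7.00,0)
B = A + 4.00·(cos132°, sin132°) = (-2.6765, 2.9726)
|BD| = 10.1228
circle(B,10.00) ∩ circle(D,9.00): a=5.9999, h=8.0001
  candidates: C₊=(5.4081,8.8581) cross=80.983; C₋=(0.7096,-6.4367) cross=-80.983
  mode - wants cross < 0 → take C=(0.7096,-6.4367) (cross=-80.983)
ex = (C−B)/|BC| = (0.3386,-0.9409); ey = (0.9409,0.3386)
P = B + 2.79·ex + 3.37·ey = (1.4391,1.4885)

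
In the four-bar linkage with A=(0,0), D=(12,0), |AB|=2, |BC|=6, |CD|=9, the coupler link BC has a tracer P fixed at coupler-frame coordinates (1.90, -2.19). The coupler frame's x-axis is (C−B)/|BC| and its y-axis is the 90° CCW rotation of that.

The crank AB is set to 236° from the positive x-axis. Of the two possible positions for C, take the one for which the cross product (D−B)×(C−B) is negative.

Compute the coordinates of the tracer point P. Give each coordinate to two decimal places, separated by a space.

-0.46 -4.48

A=(0,0), D=(12.00,0)
B = A + 2.00·(cos236°, sin236°) = (-1.1184, -1.6581)
|BD| = 13.2228
circle(B,6.00) ∩ circle(D,9.00): a=4.9098, h=3.4488
  candidates: C₊=(3.3202,2.3792) cross=45.603; C₋=(4.1851,-4.4640) cross=-45.603
  mode - wants cross < 0 → take C=(4.1851,-4.4640) (cross=-45.603)
ex = (C−B)/|BC| = (0.8839,-0.4677); ey = (0.4677,0.8839)
P = B + 1.90·ex + -2.19·ey = (-0.4631,-4.4824)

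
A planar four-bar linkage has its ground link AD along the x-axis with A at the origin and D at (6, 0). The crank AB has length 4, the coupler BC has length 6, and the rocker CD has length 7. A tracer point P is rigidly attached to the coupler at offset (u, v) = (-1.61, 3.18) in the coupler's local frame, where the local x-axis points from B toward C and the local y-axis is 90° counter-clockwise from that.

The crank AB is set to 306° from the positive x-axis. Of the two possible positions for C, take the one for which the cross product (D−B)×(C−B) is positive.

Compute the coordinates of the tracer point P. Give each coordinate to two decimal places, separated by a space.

0.45 -6.25

A=(0,0), D=(6.00,0)
B = A + 4.00·(cos306°, sin306°) = (2.3511, -3.2361)
|BD| = 4.8771
circle(B,6.00) ∩ circle(D,7.00): a=1.1058, h=5.8972
  candidates: C₊=(-0.7345,1.9097) cross=28.761; C₋=(7.0914,-6.9144) cross=-28.761
  mode + wants cross > 0 → take C=(-0.7345,1.9097) (cross=28.761)
ex = (C−B)/|BC| = (-0.5143,0.8576); ey = (-0.8576,-0.5143)
P = B + -1.61·ex + 3.18·ey = (0.4518,-6.2522)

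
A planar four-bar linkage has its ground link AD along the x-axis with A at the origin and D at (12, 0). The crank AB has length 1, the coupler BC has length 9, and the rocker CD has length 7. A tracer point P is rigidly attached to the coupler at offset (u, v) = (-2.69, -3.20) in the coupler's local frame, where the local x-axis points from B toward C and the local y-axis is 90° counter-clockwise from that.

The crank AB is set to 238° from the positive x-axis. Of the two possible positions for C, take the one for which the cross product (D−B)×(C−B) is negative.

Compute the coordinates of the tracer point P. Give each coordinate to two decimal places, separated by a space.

-4.44 -2.34

A=(0,0), D=(12.00,0)
B = A + 1.00·(cos238°, sin238°) = (-0.5299, -0.8480)
|BD| = 12.5586
circle(B,9.00) ∩ circle(D,7.00): a=7.5533, h=4.8936
  candidates: C₊=(6.6757,4.5444) cross=61.457; C₋=(7.3366,-5.2204) cross=-61.457
  mode - wants cross < 0 → take C=(7.3366,-5.2204) (cross=-61.457)
ex = (C−B)/|BC| = (0.8741,-0.4858); ey = (0.4858,0.8741)
P = B + -2.69·ex + -3.20·ey = (-4.4358,-2.3382)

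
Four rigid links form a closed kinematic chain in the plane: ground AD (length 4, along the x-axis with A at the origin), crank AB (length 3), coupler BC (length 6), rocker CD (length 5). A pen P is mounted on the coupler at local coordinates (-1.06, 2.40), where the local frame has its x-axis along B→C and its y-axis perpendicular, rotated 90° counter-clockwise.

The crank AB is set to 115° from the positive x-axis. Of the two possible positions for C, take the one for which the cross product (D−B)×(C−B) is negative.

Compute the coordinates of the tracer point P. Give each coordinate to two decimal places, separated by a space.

A=(0,0), D=(4.00,0)
B = A + 3.00·(cos115°, sin115°) = (-1.2679, 2.7189)
|BD| = 5.9281
circle(B,6.00) ∩ circle(D,5.00): a=3.8918, h=4.5666
  candidates: C₊=(4.2850,4.9919) cross=27.071; C₋=(0.0961,-3.1240) cross=-27.071
  mode - wants cross < 0 → take C=(0.0961,-3.1240) (cross=-27.071)
ex = (C−B)/|BC| = (0.2273,-0.9738); ey = (0.9738,0.2273)
P = B + -1.06·ex + 2.40·ey = (0.8284,4.2967)

0.83 4.30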